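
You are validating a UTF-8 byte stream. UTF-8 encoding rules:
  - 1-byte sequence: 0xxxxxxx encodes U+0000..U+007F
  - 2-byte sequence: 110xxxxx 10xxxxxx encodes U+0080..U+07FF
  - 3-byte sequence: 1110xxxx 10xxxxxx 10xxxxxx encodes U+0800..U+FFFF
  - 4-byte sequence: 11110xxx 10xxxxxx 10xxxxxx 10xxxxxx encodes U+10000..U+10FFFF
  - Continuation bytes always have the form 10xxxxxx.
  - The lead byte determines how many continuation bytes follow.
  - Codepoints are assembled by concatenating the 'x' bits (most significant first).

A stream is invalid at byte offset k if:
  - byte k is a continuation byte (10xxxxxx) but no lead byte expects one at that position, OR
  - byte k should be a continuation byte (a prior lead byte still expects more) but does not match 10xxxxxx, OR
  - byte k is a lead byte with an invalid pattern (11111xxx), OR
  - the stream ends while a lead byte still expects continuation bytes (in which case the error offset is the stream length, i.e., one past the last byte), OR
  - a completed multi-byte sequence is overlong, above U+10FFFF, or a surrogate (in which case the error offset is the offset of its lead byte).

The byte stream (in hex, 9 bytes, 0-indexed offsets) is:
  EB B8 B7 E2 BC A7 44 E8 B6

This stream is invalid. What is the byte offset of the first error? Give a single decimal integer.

Answer: 9

Derivation:
Byte[0]=EB: 3-byte lead, need 2 cont bytes. acc=0xB
Byte[1]=B8: continuation. acc=(acc<<6)|0x38=0x2F8
Byte[2]=B7: continuation. acc=(acc<<6)|0x37=0xBE37
Completed: cp=U+BE37 (starts at byte 0)
Byte[3]=E2: 3-byte lead, need 2 cont bytes. acc=0x2
Byte[4]=BC: continuation. acc=(acc<<6)|0x3C=0xBC
Byte[5]=A7: continuation. acc=(acc<<6)|0x27=0x2F27
Completed: cp=U+2F27 (starts at byte 3)
Byte[6]=44: 1-byte ASCII. cp=U+0044
Byte[7]=E8: 3-byte lead, need 2 cont bytes. acc=0x8
Byte[8]=B6: continuation. acc=(acc<<6)|0x36=0x236
Byte[9]: stream ended, expected continuation. INVALID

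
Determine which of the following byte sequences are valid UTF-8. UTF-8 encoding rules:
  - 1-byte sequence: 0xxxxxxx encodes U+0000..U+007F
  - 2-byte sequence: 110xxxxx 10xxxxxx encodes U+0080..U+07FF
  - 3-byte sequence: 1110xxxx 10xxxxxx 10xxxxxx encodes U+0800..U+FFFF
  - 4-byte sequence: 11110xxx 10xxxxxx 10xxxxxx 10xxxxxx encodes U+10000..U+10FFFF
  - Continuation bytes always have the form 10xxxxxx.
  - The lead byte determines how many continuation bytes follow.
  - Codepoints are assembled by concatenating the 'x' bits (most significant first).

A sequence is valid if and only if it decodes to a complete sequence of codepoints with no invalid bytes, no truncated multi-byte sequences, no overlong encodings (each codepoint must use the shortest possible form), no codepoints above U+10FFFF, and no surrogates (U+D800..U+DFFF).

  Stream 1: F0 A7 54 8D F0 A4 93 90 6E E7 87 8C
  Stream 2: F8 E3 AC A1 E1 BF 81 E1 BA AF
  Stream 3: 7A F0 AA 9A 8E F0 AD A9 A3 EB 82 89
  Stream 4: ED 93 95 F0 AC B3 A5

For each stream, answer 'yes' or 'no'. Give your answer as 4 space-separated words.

Answer: no no yes yes

Derivation:
Stream 1: error at byte offset 2. INVALID
Stream 2: error at byte offset 0. INVALID
Stream 3: decodes cleanly. VALID
Stream 4: decodes cleanly. VALID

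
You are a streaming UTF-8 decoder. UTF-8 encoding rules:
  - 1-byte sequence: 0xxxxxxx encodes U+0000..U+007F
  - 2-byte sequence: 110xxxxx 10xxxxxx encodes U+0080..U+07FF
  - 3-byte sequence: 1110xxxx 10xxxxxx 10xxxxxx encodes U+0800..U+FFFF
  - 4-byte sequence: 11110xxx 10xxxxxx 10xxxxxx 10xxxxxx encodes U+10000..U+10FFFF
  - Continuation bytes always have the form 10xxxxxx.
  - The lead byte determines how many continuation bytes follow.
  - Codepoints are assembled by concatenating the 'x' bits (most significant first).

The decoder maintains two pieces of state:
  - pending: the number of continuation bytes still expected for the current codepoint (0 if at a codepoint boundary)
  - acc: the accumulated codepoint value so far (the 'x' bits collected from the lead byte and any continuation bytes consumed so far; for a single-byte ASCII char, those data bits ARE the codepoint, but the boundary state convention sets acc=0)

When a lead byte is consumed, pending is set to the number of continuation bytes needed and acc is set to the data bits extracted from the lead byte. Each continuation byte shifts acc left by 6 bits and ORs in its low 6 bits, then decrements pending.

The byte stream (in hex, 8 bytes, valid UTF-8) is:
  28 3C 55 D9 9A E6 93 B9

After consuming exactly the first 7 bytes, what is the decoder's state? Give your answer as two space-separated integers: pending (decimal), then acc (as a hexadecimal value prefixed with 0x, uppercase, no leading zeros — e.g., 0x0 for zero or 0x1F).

Answer: 1 0x193

Derivation:
Byte[0]=28: 1-byte. pending=0, acc=0x0
Byte[1]=3C: 1-byte. pending=0, acc=0x0
Byte[2]=55: 1-byte. pending=0, acc=0x0
Byte[3]=D9: 2-byte lead. pending=1, acc=0x19
Byte[4]=9A: continuation. acc=(acc<<6)|0x1A=0x65A, pending=0
Byte[5]=E6: 3-byte lead. pending=2, acc=0x6
Byte[6]=93: continuation. acc=(acc<<6)|0x13=0x193, pending=1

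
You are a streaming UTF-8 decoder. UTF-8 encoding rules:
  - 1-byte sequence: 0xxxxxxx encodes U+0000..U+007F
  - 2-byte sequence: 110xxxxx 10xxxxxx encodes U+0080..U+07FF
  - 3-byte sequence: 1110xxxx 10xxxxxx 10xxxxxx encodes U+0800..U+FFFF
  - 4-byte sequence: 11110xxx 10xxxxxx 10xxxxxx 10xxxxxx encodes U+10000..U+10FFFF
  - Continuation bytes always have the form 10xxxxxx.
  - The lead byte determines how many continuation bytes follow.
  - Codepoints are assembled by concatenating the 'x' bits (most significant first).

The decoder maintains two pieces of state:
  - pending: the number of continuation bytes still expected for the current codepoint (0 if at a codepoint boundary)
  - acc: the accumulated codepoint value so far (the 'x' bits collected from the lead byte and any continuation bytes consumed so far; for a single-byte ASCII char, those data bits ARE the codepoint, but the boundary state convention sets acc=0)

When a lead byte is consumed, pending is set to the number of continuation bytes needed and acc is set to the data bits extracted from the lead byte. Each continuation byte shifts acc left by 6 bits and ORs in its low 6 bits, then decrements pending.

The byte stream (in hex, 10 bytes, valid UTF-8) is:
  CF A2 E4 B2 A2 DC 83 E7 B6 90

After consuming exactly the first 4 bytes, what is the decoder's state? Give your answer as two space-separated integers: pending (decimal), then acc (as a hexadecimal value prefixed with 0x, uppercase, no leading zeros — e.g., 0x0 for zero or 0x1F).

Byte[0]=CF: 2-byte lead. pending=1, acc=0xF
Byte[1]=A2: continuation. acc=(acc<<6)|0x22=0x3E2, pending=0
Byte[2]=E4: 3-byte lead. pending=2, acc=0x4
Byte[3]=B2: continuation. acc=(acc<<6)|0x32=0x132, pending=1

Answer: 1 0x132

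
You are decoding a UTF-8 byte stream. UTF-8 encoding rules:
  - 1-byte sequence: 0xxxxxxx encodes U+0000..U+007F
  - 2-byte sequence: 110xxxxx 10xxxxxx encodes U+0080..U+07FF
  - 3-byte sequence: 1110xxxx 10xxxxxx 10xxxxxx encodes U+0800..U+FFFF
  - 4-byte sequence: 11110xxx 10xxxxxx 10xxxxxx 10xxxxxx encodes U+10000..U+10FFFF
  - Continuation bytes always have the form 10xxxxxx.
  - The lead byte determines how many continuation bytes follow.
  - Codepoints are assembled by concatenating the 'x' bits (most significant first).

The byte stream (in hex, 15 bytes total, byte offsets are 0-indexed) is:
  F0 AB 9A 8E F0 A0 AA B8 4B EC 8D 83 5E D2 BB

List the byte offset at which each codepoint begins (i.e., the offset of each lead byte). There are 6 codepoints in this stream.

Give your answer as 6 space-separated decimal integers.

Byte[0]=F0: 4-byte lead, need 3 cont bytes. acc=0x0
Byte[1]=AB: continuation. acc=(acc<<6)|0x2B=0x2B
Byte[2]=9A: continuation. acc=(acc<<6)|0x1A=0xADA
Byte[3]=8E: continuation. acc=(acc<<6)|0x0E=0x2B68E
Completed: cp=U+2B68E (starts at byte 0)
Byte[4]=F0: 4-byte lead, need 3 cont bytes. acc=0x0
Byte[5]=A0: continuation. acc=(acc<<6)|0x20=0x20
Byte[6]=AA: continuation. acc=(acc<<6)|0x2A=0x82A
Byte[7]=B8: continuation. acc=(acc<<6)|0x38=0x20AB8
Completed: cp=U+20AB8 (starts at byte 4)
Byte[8]=4B: 1-byte ASCII. cp=U+004B
Byte[9]=EC: 3-byte lead, need 2 cont bytes. acc=0xC
Byte[10]=8D: continuation. acc=(acc<<6)|0x0D=0x30D
Byte[11]=83: continuation. acc=(acc<<6)|0x03=0xC343
Completed: cp=U+C343 (starts at byte 9)
Byte[12]=5E: 1-byte ASCII. cp=U+005E
Byte[13]=D2: 2-byte lead, need 1 cont bytes. acc=0x12
Byte[14]=BB: continuation. acc=(acc<<6)|0x3B=0x4BB
Completed: cp=U+04BB (starts at byte 13)

Answer: 0 4 8 9 12 13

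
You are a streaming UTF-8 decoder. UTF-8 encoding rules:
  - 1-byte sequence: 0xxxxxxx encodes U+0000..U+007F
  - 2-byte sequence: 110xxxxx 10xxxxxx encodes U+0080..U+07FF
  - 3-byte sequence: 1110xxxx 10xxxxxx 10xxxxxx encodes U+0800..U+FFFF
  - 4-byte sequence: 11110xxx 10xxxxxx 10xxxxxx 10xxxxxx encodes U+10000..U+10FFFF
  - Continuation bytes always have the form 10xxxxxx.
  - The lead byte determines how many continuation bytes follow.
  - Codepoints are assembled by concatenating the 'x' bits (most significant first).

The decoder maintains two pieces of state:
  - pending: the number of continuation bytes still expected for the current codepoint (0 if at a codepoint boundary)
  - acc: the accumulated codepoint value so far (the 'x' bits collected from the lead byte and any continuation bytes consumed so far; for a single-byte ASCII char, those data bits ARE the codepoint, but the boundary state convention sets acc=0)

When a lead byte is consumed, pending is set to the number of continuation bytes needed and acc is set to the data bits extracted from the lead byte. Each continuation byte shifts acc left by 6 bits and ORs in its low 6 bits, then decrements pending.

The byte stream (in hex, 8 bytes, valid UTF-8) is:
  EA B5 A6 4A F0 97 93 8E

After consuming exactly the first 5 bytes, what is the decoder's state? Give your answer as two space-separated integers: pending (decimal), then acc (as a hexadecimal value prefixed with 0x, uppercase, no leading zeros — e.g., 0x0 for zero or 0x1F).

Answer: 3 0x0

Derivation:
Byte[0]=EA: 3-byte lead. pending=2, acc=0xA
Byte[1]=B5: continuation. acc=(acc<<6)|0x35=0x2B5, pending=1
Byte[2]=A6: continuation. acc=(acc<<6)|0x26=0xAD66, pending=0
Byte[3]=4A: 1-byte. pending=0, acc=0x0
Byte[4]=F0: 4-byte lead. pending=3, acc=0x0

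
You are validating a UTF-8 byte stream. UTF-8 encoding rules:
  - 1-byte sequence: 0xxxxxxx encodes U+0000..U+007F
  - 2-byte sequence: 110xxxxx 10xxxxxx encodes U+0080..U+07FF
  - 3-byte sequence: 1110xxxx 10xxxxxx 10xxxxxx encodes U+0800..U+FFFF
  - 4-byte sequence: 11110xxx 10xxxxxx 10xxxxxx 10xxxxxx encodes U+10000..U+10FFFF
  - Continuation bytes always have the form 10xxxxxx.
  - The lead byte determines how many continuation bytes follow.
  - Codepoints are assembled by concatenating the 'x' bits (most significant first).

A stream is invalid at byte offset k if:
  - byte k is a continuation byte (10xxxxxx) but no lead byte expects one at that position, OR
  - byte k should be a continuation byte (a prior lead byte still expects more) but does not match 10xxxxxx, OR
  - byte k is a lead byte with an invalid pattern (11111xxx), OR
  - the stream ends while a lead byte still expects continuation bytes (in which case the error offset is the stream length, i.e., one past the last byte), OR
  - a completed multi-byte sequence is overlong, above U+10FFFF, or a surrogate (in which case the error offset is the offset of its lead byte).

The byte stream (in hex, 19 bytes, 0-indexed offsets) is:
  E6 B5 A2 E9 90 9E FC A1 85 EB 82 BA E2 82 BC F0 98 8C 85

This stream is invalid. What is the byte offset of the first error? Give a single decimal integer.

Byte[0]=E6: 3-byte lead, need 2 cont bytes. acc=0x6
Byte[1]=B5: continuation. acc=(acc<<6)|0x35=0x1B5
Byte[2]=A2: continuation. acc=(acc<<6)|0x22=0x6D62
Completed: cp=U+6D62 (starts at byte 0)
Byte[3]=E9: 3-byte lead, need 2 cont bytes. acc=0x9
Byte[4]=90: continuation. acc=(acc<<6)|0x10=0x250
Byte[5]=9E: continuation. acc=(acc<<6)|0x1E=0x941E
Completed: cp=U+941E (starts at byte 3)
Byte[6]=FC: INVALID lead byte (not 0xxx/110x/1110/11110)

Answer: 6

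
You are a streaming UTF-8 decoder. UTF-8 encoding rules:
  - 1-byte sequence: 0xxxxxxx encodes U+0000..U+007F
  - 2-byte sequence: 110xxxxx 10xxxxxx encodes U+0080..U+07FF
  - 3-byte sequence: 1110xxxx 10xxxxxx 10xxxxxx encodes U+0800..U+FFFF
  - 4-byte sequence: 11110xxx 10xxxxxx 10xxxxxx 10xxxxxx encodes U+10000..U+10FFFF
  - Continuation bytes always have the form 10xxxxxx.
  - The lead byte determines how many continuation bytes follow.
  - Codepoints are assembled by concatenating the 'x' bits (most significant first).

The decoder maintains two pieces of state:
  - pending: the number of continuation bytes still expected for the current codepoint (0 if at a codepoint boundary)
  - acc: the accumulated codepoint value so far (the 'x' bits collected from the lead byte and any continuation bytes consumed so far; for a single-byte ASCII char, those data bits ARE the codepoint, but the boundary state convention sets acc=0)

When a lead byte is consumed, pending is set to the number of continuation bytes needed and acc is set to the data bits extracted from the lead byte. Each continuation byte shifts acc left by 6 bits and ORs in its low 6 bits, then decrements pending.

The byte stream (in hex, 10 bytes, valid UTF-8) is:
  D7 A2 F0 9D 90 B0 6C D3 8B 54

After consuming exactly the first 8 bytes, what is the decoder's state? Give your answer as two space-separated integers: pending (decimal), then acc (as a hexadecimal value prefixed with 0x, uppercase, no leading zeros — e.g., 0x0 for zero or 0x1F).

Answer: 1 0x13

Derivation:
Byte[0]=D7: 2-byte lead. pending=1, acc=0x17
Byte[1]=A2: continuation. acc=(acc<<6)|0x22=0x5E2, pending=0
Byte[2]=F0: 4-byte lead. pending=3, acc=0x0
Byte[3]=9D: continuation. acc=(acc<<6)|0x1D=0x1D, pending=2
Byte[4]=90: continuation. acc=(acc<<6)|0x10=0x750, pending=1
Byte[5]=B0: continuation. acc=(acc<<6)|0x30=0x1D430, pending=0
Byte[6]=6C: 1-byte. pending=0, acc=0x0
Byte[7]=D3: 2-byte lead. pending=1, acc=0x13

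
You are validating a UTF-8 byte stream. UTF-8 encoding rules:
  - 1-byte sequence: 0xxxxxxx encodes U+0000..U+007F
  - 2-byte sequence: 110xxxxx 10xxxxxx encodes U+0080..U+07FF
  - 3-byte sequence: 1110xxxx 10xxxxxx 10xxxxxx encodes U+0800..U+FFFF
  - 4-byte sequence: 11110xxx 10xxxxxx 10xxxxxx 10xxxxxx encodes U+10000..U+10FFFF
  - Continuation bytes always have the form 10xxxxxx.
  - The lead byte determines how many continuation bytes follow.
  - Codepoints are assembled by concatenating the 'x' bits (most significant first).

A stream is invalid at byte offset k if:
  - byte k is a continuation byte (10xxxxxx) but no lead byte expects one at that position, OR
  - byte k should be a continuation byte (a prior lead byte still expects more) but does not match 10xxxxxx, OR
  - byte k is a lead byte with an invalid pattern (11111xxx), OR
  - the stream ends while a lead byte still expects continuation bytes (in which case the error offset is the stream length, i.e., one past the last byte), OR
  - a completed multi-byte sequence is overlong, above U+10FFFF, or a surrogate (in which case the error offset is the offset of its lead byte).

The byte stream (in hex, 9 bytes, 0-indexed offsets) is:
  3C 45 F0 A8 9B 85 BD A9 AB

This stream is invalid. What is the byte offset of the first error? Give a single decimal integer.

Answer: 6

Derivation:
Byte[0]=3C: 1-byte ASCII. cp=U+003C
Byte[1]=45: 1-byte ASCII. cp=U+0045
Byte[2]=F0: 4-byte lead, need 3 cont bytes. acc=0x0
Byte[3]=A8: continuation. acc=(acc<<6)|0x28=0x28
Byte[4]=9B: continuation. acc=(acc<<6)|0x1B=0xA1B
Byte[5]=85: continuation. acc=(acc<<6)|0x05=0x286C5
Completed: cp=U+286C5 (starts at byte 2)
Byte[6]=BD: INVALID lead byte (not 0xxx/110x/1110/11110)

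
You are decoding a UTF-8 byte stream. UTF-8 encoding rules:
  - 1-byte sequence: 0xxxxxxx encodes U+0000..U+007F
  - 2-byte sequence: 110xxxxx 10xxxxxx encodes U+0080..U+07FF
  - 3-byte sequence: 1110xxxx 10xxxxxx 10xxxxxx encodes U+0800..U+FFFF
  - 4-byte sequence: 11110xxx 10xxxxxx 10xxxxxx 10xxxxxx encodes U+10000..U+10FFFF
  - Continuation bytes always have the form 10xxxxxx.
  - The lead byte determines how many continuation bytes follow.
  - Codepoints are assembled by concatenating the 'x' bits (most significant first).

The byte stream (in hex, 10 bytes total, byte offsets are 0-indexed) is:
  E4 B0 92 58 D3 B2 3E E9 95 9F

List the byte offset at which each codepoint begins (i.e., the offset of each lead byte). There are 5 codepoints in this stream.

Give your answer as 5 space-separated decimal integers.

Answer: 0 3 4 6 7

Derivation:
Byte[0]=E4: 3-byte lead, need 2 cont bytes. acc=0x4
Byte[1]=B0: continuation. acc=(acc<<6)|0x30=0x130
Byte[2]=92: continuation. acc=(acc<<6)|0x12=0x4C12
Completed: cp=U+4C12 (starts at byte 0)
Byte[3]=58: 1-byte ASCII. cp=U+0058
Byte[4]=D3: 2-byte lead, need 1 cont bytes. acc=0x13
Byte[5]=B2: continuation. acc=(acc<<6)|0x32=0x4F2
Completed: cp=U+04F2 (starts at byte 4)
Byte[6]=3E: 1-byte ASCII. cp=U+003E
Byte[7]=E9: 3-byte lead, need 2 cont bytes. acc=0x9
Byte[8]=95: continuation. acc=(acc<<6)|0x15=0x255
Byte[9]=9F: continuation. acc=(acc<<6)|0x1F=0x955F
Completed: cp=U+955F (starts at byte 7)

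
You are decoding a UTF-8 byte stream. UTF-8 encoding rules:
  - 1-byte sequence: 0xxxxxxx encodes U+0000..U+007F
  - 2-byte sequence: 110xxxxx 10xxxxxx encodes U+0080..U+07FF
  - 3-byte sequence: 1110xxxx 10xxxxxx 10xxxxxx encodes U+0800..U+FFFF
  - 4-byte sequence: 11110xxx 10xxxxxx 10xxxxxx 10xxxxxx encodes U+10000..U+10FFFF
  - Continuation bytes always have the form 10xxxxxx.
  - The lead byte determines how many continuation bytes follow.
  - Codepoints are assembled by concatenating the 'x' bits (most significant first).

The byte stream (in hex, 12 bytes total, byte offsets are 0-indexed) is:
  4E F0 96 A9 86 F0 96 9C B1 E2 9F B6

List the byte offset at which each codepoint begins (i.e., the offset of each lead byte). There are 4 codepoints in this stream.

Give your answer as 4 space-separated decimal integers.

Answer: 0 1 5 9

Derivation:
Byte[0]=4E: 1-byte ASCII. cp=U+004E
Byte[1]=F0: 4-byte lead, need 3 cont bytes. acc=0x0
Byte[2]=96: continuation. acc=(acc<<6)|0x16=0x16
Byte[3]=A9: continuation. acc=(acc<<6)|0x29=0x5A9
Byte[4]=86: continuation. acc=(acc<<6)|0x06=0x16A46
Completed: cp=U+16A46 (starts at byte 1)
Byte[5]=F0: 4-byte lead, need 3 cont bytes. acc=0x0
Byte[6]=96: continuation. acc=(acc<<6)|0x16=0x16
Byte[7]=9C: continuation. acc=(acc<<6)|0x1C=0x59C
Byte[8]=B1: continuation. acc=(acc<<6)|0x31=0x16731
Completed: cp=U+16731 (starts at byte 5)
Byte[9]=E2: 3-byte lead, need 2 cont bytes. acc=0x2
Byte[10]=9F: continuation. acc=(acc<<6)|0x1F=0x9F
Byte[11]=B6: continuation. acc=(acc<<6)|0x36=0x27F6
Completed: cp=U+27F6 (starts at byte 9)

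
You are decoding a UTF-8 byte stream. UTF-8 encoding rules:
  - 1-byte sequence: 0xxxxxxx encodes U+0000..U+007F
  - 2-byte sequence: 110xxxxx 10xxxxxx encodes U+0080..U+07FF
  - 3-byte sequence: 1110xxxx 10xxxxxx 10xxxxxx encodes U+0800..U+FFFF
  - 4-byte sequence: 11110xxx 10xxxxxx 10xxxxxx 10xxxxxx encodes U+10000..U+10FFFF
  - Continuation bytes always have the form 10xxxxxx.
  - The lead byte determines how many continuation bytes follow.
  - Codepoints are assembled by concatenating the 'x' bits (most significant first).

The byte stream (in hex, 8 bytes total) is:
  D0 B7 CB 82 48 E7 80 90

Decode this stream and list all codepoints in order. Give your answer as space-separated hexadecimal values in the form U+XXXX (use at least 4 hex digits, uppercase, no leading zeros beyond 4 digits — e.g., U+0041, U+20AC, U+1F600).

Byte[0]=D0: 2-byte lead, need 1 cont bytes. acc=0x10
Byte[1]=B7: continuation. acc=(acc<<6)|0x37=0x437
Completed: cp=U+0437 (starts at byte 0)
Byte[2]=CB: 2-byte lead, need 1 cont bytes. acc=0xB
Byte[3]=82: continuation. acc=(acc<<6)|0x02=0x2C2
Completed: cp=U+02C2 (starts at byte 2)
Byte[4]=48: 1-byte ASCII. cp=U+0048
Byte[5]=E7: 3-byte lead, need 2 cont bytes. acc=0x7
Byte[6]=80: continuation. acc=(acc<<6)|0x00=0x1C0
Byte[7]=90: continuation. acc=(acc<<6)|0x10=0x7010
Completed: cp=U+7010 (starts at byte 5)

Answer: U+0437 U+02C2 U+0048 U+7010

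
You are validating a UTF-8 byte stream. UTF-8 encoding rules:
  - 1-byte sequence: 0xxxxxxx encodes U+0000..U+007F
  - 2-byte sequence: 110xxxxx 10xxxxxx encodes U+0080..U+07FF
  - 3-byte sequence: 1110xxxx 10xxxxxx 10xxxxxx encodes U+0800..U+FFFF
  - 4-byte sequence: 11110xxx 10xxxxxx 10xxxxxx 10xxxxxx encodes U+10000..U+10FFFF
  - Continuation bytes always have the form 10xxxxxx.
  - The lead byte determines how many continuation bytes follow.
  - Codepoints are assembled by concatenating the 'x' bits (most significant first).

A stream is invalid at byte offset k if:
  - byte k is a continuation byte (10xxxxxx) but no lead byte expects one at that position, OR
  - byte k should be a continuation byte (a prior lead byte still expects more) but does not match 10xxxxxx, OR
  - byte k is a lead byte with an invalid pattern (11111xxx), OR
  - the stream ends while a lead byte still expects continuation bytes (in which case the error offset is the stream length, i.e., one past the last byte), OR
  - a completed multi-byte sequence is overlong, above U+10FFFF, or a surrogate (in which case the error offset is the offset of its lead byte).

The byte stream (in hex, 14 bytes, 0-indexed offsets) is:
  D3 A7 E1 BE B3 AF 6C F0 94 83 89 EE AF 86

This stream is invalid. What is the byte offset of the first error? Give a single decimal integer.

Answer: 5

Derivation:
Byte[0]=D3: 2-byte lead, need 1 cont bytes. acc=0x13
Byte[1]=A7: continuation. acc=(acc<<6)|0x27=0x4E7
Completed: cp=U+04E7 (starts at byte 0)
Byte[2]=E1: 3-byte lead, need 2 cont bytes. acc=0x1
Byte[3]=BE: continuation. acc=(acc<<6)|0x3E=0x7E
Byte[4]=B3: continuation. acc=(acc<<6)|0x33=0x1FB3
Completed: cp=U+1FB3 (starts at byte 2)
Byte[5]=AF: INVALID lead byte (not 0xxx/110x/1110/11110)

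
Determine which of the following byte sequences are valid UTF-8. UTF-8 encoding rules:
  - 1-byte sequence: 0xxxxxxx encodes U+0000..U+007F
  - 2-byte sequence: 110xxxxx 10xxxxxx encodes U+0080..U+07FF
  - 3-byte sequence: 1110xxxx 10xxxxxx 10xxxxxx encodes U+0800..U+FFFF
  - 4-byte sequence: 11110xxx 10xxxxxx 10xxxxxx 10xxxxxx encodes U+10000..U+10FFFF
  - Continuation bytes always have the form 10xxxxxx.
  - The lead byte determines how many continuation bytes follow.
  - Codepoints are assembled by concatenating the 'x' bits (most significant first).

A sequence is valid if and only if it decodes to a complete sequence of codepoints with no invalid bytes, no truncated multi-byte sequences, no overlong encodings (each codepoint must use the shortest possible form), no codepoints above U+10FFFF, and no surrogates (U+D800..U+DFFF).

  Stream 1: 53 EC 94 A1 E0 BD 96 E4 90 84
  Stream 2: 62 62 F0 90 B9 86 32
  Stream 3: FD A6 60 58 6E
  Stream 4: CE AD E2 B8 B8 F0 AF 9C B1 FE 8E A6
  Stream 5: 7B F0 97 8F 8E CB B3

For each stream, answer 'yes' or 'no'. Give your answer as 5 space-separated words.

Stream 1: decodes cleanly. VALID
Stream 2: decodes cleanly. VALID
Stream 3: error at byte offset 0. INVALID
Stream 4: error at byte offset 9. INVALID
Stream 5: decodes cleanly. VALID

Answer: yes yes no no yes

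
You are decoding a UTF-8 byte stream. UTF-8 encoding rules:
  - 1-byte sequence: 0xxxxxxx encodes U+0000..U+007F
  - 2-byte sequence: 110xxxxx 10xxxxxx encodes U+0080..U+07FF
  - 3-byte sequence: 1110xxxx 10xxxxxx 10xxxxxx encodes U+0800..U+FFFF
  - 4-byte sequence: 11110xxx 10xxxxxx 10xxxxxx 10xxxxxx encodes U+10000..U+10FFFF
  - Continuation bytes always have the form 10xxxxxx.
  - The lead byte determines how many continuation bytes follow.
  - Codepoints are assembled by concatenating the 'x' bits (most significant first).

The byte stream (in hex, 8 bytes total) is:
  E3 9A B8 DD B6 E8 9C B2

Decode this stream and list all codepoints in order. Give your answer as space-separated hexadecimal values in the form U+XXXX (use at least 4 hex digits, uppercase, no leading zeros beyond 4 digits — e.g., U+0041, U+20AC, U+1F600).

Answer: U+36B8 U+0776 U+8732

Derivation:
Byte[0]=E3: 3-byte lead, need 2 cont bytes. acc=0x3
Byte[1]=9A: continuation. acc=(acc<<6)|0x1A=0xDA
Byte[2]=B8: continuation. acc=(acc<<6)|0x38=0x36B8
Completed: cp=U+36B8 (starts at byte 0)
Byte[3]=DD: 2-byte lead, need 1 cont bytes. acc=0x1D
Byte[4]=B6: continuation. acc=(acc<<6)|0x36=0x776
Completed: cp=U+0776 (starts at byte 3)
Byte[5]=E8: 3-byte lead, need 2 cont bytes. acc=0x8
Byte[6]=9C: continuation. acc=(acc<<6)|0x1C=0x21C
Byte[7]=B2: continuation. acc=(acc<<6)|0x32=0x8732
Completed: cp=U+8732 (starts at byte 5)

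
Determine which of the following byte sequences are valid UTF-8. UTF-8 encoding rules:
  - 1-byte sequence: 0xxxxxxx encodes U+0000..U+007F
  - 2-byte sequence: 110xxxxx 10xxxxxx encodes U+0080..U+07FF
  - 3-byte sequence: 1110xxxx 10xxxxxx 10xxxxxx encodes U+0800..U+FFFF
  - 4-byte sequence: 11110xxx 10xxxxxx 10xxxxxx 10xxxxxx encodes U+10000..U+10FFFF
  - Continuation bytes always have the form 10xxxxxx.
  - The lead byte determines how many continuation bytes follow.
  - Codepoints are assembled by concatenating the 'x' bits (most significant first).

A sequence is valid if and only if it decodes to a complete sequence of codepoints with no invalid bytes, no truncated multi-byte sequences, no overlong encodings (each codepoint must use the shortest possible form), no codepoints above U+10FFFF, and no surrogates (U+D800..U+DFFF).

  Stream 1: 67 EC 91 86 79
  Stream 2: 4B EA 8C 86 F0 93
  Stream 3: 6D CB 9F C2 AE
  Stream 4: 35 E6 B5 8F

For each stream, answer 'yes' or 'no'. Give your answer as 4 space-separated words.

Answer: yes no yes yes

Derivation:
Stream 1: decodes cleanly. VALID
Stream 2: error at byte offset 6. INVALID
Stream 3: decodes cleanly. VALID
Stream 4: decodes cleanly. VALID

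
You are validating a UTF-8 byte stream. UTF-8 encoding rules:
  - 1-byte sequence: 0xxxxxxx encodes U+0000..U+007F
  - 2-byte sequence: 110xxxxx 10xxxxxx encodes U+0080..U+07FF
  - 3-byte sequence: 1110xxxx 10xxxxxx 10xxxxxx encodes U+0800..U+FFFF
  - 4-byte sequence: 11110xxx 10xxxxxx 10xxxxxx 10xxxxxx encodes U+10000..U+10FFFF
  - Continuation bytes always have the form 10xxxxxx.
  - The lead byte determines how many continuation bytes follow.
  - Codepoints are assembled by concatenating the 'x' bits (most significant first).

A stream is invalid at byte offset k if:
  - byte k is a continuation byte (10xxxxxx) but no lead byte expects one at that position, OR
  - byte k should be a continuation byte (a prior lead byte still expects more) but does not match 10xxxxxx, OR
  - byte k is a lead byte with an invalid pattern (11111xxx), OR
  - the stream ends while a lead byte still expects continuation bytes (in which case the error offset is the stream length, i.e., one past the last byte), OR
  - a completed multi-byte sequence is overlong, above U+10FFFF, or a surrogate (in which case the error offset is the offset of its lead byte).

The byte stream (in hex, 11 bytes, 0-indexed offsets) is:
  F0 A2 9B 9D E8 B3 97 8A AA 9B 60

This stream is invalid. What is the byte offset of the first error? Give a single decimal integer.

Byte[0]=F0: 4-byte lead, need 3 cont bytes. acc=0x0
Byte[1]=A2: continuation. acc=(acc<<6)|0x22=0x22
Byte[2]=9B: continuation. acc=(acc<<6)|0x1B=0x89B
Byte[3]=9D: continuation. acc=(acc<<6)|0x1D=0x226DD
Completed: cp=U+226DD (starts at byte 0)
Byte[4]=E8: 3-byte lead, need 2 cont bytes. acc=0x8
Byte[5]=B3: continuation. acc=(acc<<6)|0x33=0x233
Byte[6]=97: continuation. acc=(acc<<6)|0x17=0x8CD7
Completed: cp=U+8CD7 (starts at byte 4)
Byte[7]=8A: INVALID lead byte (not 0xxx/110x/1110/11110)

Answer: 7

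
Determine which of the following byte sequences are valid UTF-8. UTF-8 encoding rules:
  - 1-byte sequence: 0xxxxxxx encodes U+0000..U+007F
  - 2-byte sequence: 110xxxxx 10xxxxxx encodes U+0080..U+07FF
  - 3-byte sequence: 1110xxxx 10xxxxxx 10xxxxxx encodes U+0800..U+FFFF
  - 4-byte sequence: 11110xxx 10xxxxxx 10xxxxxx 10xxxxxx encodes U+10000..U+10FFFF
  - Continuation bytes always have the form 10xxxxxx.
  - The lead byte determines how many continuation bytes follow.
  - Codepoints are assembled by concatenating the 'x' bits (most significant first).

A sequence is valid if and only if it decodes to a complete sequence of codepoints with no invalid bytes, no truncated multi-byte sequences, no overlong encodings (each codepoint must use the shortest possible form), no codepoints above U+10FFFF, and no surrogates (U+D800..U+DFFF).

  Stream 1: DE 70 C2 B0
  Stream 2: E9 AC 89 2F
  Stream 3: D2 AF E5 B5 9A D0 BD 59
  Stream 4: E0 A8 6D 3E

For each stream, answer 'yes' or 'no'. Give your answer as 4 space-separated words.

Stream 1: error at byte offset 1. INVALID
Stream 2: decodes cleanly. VALID
Stream 3: decodes cleanly. VALID
Stream 4: error at byte offset 2. INVALID

Answer: no yes yes no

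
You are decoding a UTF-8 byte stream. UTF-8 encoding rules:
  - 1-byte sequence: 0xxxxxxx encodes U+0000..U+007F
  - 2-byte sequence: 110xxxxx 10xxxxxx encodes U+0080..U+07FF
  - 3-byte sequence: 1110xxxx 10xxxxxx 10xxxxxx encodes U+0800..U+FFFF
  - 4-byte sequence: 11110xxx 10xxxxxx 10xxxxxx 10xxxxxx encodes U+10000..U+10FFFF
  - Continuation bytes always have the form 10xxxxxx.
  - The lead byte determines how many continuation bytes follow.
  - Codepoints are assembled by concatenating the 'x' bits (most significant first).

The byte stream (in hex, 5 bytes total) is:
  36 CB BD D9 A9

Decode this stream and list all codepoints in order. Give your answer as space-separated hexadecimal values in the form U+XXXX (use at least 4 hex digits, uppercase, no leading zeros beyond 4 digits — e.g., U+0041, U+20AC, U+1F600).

Byte[0]=36: 1-byte ASCII. cp=U+0036
Byte[1]=CB: 2-byte lead, need 1 cont bytes. acc=0xB
Byte[2]=BD: continuation. acc=(acc<<6)|0x3D=0x2FD
Completed: cp=U+02FD (starts at byte 1)
Byte[3]=D9: 2-byte lead, need 1 cont bytes. acc=0x19
Byte[4]=A9: continuation. acc=(acc<<6)|0x29=0x669
Completed: cp=U+0669 (starts at byte 3)

Answer: U+0036 U+02FD U+0669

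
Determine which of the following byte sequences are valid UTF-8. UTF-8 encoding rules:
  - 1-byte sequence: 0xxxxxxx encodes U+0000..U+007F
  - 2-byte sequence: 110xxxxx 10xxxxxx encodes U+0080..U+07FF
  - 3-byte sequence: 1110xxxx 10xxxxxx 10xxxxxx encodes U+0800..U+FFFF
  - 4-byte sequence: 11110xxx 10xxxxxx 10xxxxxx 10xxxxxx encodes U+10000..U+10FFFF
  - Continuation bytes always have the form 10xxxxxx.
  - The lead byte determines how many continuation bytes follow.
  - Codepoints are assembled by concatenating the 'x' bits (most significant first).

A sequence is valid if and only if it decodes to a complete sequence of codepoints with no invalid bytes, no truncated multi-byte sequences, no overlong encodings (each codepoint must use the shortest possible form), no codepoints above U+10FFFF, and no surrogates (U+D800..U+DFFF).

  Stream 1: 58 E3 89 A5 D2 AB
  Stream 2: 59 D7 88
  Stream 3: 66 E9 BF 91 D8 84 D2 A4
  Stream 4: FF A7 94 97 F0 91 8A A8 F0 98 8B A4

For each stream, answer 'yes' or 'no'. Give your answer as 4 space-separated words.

Stream 1: decodes cleanly. VALID
Stream 2: decodes cleanly. VALID
Stream 3: decodes cleanly. VALID
Stream 4: error at byte offset 0. INVALID

Answer: yes yes yes no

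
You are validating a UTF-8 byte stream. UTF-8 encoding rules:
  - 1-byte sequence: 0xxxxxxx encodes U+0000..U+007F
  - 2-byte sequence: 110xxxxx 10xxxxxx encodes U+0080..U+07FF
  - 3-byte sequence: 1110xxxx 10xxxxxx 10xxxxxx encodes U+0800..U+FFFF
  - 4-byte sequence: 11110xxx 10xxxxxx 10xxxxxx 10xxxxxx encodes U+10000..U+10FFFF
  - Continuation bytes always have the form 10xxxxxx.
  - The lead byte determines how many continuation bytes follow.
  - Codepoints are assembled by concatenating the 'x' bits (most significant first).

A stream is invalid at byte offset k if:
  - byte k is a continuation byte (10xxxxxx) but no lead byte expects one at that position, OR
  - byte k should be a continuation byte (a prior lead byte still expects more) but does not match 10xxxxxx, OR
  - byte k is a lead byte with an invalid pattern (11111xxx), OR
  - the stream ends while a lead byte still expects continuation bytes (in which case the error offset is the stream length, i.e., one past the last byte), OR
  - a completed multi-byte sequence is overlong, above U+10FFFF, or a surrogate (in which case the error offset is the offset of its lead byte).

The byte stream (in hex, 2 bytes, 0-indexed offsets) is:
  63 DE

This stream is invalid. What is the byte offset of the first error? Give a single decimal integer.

Answer: 2

Derivation:
Byte[0]=63: 1-byte ASCII. cp=U+0063
Byte[1]=DE: 2-byte lead, need 1 cont bytes. acc=0x1E
Byte[2]: stream ended, expected continuation. INVALID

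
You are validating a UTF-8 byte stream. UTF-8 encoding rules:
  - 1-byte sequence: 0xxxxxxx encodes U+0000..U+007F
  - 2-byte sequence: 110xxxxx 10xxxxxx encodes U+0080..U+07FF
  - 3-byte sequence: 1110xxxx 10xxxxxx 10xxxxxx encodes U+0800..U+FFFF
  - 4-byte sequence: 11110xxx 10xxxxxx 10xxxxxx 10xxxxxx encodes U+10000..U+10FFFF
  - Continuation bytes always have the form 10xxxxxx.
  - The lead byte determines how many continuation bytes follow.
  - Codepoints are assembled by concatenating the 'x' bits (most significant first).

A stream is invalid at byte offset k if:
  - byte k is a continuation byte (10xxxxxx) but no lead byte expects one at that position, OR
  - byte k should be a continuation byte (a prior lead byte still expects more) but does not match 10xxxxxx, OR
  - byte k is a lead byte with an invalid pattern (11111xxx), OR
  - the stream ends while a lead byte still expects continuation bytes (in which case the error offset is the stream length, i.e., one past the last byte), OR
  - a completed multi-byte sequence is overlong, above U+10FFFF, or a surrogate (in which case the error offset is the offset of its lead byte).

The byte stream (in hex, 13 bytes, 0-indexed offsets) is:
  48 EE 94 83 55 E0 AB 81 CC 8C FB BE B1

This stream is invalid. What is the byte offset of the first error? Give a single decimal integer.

Answer: 10

Derivation:
Byte[0]=48: 1-byte ASCII. cp=U+0048
Byte[1]=EE: 3-byte lead, need 2 cont bytes. acc=0xE
Byte[2]=94: continuation. acc=(acc<<6)|0x14=0x394
Byte[3]=83: continuation. acc=(acc<<6)|0x03=0xE503
Completed: cp=U+E503 (starts at byte 1)
Byte[4]=55: 1-byte ASCII. cp=U+0055
Byte[5]=E0: 3-byte lead, need 2 cont bytes. acc=0x0
Byte[6]=AB: continuation. acc=(acc<<6)|0x2B=0x2B
Byte[7]=81: continuation. acc=(acc<<6)|0x01=0xAC1
Completed: cp=U+0AC1 (starts at byte 5)
Byte[8]=CC: 2-byte lead, need 1 cont bytes. acc=0xC
Byte[9]=8C: continuation. acc=(acc<<6)|0x0C=0x30C
Completed: cp=U+030C (starts at byte 8)
Byte[10]=FB: INVALID lead byte (not 0xxx/110x/1110/11110)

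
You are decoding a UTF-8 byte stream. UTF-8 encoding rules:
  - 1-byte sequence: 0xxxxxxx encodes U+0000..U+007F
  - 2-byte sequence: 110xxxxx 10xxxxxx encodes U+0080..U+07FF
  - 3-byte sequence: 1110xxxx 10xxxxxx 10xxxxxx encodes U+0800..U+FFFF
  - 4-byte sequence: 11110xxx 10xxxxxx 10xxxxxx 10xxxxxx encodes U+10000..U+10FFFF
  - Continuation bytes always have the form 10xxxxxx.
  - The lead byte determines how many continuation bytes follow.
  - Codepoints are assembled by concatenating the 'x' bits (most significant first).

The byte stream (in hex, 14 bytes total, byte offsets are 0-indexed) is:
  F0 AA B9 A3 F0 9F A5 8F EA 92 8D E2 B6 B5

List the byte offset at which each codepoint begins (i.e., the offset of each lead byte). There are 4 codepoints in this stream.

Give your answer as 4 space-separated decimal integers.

Byte[0]=F0: 4-byte lead, need 3 cont bytes. acc=0x0
Byte[1]=AA: continuation. acc=(acc<<6)|0x2A=0x2A
Byte[2]=B9: continuation. acc=(acc<<6)|0x39=0xAB9
Byte[3]=A3: continuation. acc=(acc<<6)|0x23=0x2AE63
Completed: cp=U+2AE63 (starts at byte 0)
Byte[4]=F0: 4-byte lead, need 3 cont bytes. acc=0x0
Byte[5]=9F: continuation. acc=(acc<<6)|0x1F=0x1F
Byte[6]=A5: continuation. acc=(acc<<6)|0x25=0x7E5
Byte[7]=8F: continuation. acc=(acc<<6)|0x0F=0x1F94F
Completed: cp=U+1F94F (starts at byte 4)
Byte[8]=EA: 3-byte lead, need 2 cont bytes. acc=0xA
Byte[9]=92: continuation. acc=(acc<<6)|0x12=0x292
Byte[10]=8D: continuation. acc=(acc<<6)|0x0D=0xA48D
Completed: cp=U+A48D (starts at byte 8)
Byte[11]=E2: 3-byte lead, need 2 cont bytes. acc=0x2
Byte[12]=B6: continuation. acc=(acc<<6)|0x36=0xB6
Byte[13]=B5: continuation. acc=(acc<<6)|0x35=0x2DB5
Completed: cp=U+2DB5 (starts at byte 11)

Answer: 0 4 8 11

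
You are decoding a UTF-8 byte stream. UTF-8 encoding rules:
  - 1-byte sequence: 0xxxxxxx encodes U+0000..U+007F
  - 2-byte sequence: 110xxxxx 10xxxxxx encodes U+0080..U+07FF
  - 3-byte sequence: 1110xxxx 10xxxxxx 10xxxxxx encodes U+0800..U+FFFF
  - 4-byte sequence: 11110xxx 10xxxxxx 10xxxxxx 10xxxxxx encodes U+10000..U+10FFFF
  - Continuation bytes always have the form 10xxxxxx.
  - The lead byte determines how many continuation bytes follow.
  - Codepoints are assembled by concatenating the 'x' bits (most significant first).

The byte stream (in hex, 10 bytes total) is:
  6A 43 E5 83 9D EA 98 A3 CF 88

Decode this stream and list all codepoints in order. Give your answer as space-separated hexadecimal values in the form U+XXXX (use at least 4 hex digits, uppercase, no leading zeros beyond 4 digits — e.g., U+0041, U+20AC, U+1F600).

Byte[0]=6A: 1-byte ASCII. cp=U+006A
Byte[1]=43: 1-byte ASCII. cp=U+0043
Byte[2]=E5: 3-byte lead, need 2 cont bytes. acc=0x5
Byte[3]=83: continuation. acc=(acc<<6)|0x03=0x143
Byte[4]=9D: continuation. acc=(acc<<6)|0x1D=0x50DD
Completed: cp=U+50DD (starts at byte 2)
Byte[5]=EA: 3-byte lead, need 2 cont bytes. acc=0xA
Byte[6]=98: continuation. acc=(acc<<6)|0x18=0x298
Byte[7]=A3: continuation. acc=(acc<<6)|0x23=0xA623
Completed: cp=U+A623 (starts at byte 5)
Byte[8]=CF: 2-byte lead, need 1 cont bytes. acc=0xF
Byte[9]=88: continuation. acc=(acc<<6)|0x08=0x3C8
Completed: cp=U+03C8 (starts at byte 8)

Answer: U+006A U+0043 U+50DD U+A623 U+03C8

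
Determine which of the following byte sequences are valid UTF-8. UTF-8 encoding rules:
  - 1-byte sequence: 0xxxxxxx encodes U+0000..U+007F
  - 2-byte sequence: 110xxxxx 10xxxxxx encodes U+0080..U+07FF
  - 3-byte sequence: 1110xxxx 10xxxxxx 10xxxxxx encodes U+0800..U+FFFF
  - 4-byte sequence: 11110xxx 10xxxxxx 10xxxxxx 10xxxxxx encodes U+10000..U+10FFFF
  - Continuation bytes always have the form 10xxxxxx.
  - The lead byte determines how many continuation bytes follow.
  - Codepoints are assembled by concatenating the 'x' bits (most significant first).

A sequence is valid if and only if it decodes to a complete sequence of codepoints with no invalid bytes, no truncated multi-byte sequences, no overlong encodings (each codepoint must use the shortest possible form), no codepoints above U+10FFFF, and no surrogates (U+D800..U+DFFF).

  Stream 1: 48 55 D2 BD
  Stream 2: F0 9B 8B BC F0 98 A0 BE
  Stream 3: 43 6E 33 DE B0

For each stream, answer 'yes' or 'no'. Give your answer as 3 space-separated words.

Stream 1: decodes cleanly. VALID
Stream 2: decodes cleanly. VALID
Stream 3: decodes cleanly. VALID

Answer: yes yes yes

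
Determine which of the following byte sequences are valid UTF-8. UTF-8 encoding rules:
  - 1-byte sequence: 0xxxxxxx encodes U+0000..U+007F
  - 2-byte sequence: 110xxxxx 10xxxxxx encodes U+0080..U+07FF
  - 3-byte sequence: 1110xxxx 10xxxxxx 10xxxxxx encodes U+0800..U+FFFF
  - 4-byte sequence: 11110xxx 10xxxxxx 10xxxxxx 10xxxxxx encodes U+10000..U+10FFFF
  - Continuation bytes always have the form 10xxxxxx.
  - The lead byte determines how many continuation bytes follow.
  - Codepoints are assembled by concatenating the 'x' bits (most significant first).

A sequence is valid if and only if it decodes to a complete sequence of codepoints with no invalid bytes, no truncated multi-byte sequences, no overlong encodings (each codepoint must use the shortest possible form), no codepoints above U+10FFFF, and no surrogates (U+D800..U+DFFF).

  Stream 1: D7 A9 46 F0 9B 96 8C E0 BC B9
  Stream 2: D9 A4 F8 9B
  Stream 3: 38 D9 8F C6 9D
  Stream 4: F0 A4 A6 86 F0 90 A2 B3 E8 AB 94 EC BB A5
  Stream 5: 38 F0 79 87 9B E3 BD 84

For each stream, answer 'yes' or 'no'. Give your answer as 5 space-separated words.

Stream 1: decodes cleanly. VALID
Stream 2: error at byte offset 2. INVALID
Stream 3: decodes cleanly. VALID
Stream 4: decodes cleanly. VALID
Stream 5: error at byte offset 2. INVALID

Answer: yes no yes yes no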